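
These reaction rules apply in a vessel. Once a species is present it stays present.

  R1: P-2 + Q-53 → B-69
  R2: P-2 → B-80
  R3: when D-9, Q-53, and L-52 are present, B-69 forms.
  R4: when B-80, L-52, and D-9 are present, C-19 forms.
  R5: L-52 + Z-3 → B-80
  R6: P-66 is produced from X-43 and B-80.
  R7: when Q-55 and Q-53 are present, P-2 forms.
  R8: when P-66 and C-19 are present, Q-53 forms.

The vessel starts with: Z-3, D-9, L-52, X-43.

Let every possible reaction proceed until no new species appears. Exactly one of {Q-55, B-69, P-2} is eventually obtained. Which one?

B-69

L-52 and Z-3 present → B-80 forms (R5).
B-80, L-52, and D-9 present → C-19 forms (R4).
X-43 and B-80 present → P-66 forms (R6).
P-66 and C-19 present → Q-53 forms (R8).
D-9, Q-53, and L-52 present → B-69 forms (R3).
No rule produces Q-55, and it is not given. P-2 would need Q-55 and Q-53 (R7), but Q-55 never forms.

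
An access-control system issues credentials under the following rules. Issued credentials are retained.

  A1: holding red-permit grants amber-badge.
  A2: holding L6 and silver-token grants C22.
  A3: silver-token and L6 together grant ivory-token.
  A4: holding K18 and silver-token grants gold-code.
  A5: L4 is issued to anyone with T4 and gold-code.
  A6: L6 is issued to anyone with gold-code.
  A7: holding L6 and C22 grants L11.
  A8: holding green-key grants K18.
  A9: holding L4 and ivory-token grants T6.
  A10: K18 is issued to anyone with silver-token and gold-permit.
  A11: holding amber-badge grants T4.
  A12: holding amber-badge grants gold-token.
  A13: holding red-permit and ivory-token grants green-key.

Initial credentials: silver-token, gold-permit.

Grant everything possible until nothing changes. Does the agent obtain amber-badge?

No

amber-badge would need red-permit (A1), but red-permit is never granted.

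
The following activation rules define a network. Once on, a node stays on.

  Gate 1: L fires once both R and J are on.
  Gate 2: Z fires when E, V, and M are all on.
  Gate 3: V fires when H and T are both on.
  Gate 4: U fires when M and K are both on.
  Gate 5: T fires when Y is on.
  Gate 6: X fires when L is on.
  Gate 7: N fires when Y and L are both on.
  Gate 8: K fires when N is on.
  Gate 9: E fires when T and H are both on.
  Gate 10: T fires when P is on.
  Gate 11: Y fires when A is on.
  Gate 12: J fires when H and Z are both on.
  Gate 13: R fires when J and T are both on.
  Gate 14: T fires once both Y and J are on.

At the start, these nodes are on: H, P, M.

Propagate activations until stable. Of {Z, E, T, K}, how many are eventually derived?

3

Gate 10: P on → T on.
T and H are on, so E fires (Gate 9).
H and T are on, so V fires (Gate 3).
Gate 2: E, V, and M on → Z on.
Z: reached.
E: reached.
T: reached.
K would need N (Gate 8), but N never turns on.
Reached: Z, E, and T — 3 of the 4.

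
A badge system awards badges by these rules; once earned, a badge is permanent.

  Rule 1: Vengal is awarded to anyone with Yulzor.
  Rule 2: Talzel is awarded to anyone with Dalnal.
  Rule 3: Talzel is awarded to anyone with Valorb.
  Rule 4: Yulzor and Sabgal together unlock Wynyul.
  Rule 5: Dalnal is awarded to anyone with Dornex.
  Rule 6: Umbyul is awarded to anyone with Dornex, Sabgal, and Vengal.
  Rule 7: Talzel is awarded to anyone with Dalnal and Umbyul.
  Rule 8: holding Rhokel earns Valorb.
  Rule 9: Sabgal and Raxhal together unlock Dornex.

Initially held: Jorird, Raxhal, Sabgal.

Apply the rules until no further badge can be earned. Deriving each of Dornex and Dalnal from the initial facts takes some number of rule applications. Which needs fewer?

Dornex: With Sabgal and Raxhal, Dornex is earned (Rule 9). [1 rule application]
Dalnal: With Sabgal and Raxhal, Dornex is earned (Rule 9). With Dornex, Dalnal is earned (Rule 5). [2 rule applications]
Dornex needs fewer.

Dornex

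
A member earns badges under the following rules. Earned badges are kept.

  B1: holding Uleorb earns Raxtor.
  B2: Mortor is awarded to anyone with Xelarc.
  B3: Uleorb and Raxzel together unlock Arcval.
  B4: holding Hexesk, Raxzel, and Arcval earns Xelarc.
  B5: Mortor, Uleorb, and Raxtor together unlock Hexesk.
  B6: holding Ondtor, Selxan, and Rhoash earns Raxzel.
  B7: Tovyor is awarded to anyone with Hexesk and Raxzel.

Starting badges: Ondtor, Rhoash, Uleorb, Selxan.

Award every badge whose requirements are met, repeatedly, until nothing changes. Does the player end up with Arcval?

Yes

With Ondtor, Selxan, and Rhoash, Raxzel is earned (B6).
With Uleorb and Raxzel, Arcval is earned (B3).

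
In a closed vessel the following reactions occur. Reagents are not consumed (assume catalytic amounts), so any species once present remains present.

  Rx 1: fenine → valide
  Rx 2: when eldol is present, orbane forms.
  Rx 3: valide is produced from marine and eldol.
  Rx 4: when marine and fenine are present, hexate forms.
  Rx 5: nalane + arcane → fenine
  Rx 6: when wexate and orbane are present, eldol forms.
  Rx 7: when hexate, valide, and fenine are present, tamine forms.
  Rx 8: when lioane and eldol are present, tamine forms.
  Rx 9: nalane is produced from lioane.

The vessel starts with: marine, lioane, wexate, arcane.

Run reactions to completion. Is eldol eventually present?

No

eldol would need wexate and orbane (Rx 6), but orbane never forms.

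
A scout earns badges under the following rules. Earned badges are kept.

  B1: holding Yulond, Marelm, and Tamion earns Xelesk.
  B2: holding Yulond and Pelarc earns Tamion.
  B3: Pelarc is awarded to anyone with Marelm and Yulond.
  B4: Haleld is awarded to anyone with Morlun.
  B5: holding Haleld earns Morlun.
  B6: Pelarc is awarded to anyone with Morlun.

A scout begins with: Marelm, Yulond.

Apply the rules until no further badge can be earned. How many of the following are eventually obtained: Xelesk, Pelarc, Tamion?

With Marelm and Yulond, Pelarc is earned (B3).
With Yulond and Pelarc, Tamion is earned (B2).
With Yulond, Marelm, and Tamion, Xelesk is earned (B1).
Xelesk: reached.
Pelarc: reached.
Tamion: reached.
All 3 are reached.

3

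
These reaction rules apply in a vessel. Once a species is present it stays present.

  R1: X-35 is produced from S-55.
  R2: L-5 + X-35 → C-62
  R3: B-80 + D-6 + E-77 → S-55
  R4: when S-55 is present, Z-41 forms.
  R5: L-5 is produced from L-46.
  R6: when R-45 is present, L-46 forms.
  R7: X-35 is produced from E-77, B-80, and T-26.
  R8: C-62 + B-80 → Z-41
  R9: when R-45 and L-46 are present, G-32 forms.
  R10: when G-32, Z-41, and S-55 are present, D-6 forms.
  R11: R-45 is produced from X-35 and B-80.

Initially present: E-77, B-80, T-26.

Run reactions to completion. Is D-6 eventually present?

D-6 would need G-32, Z-41, and S-55 (R10), but S-55 never forms.

No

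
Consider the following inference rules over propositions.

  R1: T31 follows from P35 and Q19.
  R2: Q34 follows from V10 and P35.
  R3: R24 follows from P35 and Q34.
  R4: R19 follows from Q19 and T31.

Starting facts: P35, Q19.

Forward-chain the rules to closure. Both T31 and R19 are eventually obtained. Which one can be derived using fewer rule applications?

T31: P35 and Q19 hold, so T31 follows (R1). [1 rule application]
R19: From P35 and Q19, R1 gives T31. Q19 and T31 hold, so R19 follows (R4). [2 rule applications]
T31 needs fewer.

T31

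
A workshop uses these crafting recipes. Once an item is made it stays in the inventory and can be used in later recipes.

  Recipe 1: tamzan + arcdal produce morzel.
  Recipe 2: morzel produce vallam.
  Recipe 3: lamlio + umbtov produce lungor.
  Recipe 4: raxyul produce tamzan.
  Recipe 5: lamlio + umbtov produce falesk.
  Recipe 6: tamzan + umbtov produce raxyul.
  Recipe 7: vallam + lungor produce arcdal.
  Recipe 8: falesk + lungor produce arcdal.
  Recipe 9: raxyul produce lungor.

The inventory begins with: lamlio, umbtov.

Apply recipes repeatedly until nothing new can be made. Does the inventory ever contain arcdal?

Yes

Using Recipe 5, lamlio and umbtov make falesk.
lamlio + umbtov → lungor (Recipe 3).
falesk + lungor → arcdal (Recipe 8).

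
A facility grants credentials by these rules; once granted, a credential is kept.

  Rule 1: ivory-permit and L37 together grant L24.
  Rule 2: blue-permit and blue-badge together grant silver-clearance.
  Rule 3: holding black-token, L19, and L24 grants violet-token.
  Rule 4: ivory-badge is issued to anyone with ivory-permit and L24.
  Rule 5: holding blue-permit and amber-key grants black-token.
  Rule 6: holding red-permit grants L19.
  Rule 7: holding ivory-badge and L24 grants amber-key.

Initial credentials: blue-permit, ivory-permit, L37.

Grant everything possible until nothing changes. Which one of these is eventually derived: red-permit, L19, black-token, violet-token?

Holding ivory-permit and L37 grants L24 (Rule 1).
Holding ivory-permit and L24 grants ivory-badge (Rule 4).
Holding ivory-badge and L24 grants amber-key (Rule 7).
Holding blue-permit and amber-key grants black-token (Rule 5).
violet-token would need black-token, L19, and L24 (Rule 3), but L19 is never granted. No rule produces red-permit, and it is not given. L19 would need red-permit (Rule 6), but red-permit is never granted.

black-token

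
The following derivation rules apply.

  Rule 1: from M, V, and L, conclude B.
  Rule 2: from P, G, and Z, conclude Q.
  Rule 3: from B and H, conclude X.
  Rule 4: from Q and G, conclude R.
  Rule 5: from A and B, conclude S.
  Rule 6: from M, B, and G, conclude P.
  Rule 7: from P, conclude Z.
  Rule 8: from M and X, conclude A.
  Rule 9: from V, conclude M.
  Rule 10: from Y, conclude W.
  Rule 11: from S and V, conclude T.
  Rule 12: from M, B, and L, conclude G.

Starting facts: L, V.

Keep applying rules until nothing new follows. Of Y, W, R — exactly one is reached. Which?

R

V holds, so M follows (Rule 9).
From M, V, and L, Rule 1 gives B.
M, B, and L hold, so G follows (Rule 12).
From M, B, and G, Rule 6 gives P.
P holds, so Z follows (Rule 7).
From P, G, and Z, Rule 2 gives Q.
From Q and G, Rule 4 gives R.
No rule produces Y, and it is not given. W would need Y (Rule 10), but Y is never established.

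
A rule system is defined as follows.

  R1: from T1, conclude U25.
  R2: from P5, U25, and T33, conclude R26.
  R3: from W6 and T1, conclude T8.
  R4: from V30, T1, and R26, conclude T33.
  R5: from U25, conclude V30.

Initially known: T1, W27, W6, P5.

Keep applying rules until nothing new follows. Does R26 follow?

R26 would need P5, U25, and T33 (R2), but T33 is never established.

No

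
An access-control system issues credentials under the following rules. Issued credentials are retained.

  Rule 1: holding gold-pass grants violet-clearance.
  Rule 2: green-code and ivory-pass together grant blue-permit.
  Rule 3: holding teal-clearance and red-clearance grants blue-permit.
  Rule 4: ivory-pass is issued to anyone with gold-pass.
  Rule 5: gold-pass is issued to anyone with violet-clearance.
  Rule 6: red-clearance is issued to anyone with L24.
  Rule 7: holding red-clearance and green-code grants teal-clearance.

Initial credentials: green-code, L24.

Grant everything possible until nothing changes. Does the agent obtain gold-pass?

gold-pass would need violet-clearance (Rule 5), but violet-clearance is never granted.

No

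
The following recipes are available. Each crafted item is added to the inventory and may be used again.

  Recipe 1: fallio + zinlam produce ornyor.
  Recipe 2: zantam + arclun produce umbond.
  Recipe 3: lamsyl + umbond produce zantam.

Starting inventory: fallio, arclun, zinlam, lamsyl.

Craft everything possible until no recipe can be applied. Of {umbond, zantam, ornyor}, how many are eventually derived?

fallio + zinlam → ornyor (Recipe 1).
umbond would need zantam and arclun (Recipe 2), but zantam is never obtained.
zantam would need lamsyl and umbond (Recipe 3), but umbond is never obtained.
ornyor: reached.
Reached: ornyor — 1 of the 3.

1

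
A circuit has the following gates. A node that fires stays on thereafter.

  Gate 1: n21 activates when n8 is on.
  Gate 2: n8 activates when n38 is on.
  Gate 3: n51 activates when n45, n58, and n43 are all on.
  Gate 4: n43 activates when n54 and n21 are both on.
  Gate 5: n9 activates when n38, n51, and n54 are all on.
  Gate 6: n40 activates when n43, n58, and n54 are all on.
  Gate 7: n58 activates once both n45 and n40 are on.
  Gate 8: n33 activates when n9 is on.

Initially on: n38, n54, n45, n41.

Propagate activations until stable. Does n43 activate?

Gate 2: n38 on → n8 on.
Gate 1: n8 on → n21 on.
Gate 4: n54 and n21 on → n43 on.

Yes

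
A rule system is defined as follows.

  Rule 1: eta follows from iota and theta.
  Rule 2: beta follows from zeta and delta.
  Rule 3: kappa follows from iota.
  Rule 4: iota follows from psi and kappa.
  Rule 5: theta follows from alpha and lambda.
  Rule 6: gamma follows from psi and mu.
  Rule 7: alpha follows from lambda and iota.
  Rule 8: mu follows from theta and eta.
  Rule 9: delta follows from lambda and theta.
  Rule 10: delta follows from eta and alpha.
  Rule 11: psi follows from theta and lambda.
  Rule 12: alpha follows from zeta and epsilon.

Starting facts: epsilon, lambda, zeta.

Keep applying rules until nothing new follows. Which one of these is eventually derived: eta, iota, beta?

beta

zeta and epsilon hold, so alpha follows (Rule 12).
From alpha and lambda, Rule 5 gives theta.
lambda and theta hold, so delta follows (Rule 9).
zeta and delta hold, so beta follows (Rule 2).
eta would need iota and theta (Rule 1), but iota is never established. iota would need psi and kappa (Rule 4), but kappa is never established.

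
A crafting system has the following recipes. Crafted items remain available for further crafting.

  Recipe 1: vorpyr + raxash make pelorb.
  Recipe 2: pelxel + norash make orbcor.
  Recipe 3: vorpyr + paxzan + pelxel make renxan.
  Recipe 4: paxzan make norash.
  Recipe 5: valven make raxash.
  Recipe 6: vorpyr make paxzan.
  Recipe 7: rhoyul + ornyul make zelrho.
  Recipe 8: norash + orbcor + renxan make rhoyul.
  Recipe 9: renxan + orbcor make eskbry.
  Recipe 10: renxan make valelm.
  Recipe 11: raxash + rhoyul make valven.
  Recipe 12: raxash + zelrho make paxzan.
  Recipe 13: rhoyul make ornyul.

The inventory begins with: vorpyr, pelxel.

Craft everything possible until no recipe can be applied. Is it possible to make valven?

No

valven would need raxash and rhoyul (Recipe 11), but raxash is never obtained.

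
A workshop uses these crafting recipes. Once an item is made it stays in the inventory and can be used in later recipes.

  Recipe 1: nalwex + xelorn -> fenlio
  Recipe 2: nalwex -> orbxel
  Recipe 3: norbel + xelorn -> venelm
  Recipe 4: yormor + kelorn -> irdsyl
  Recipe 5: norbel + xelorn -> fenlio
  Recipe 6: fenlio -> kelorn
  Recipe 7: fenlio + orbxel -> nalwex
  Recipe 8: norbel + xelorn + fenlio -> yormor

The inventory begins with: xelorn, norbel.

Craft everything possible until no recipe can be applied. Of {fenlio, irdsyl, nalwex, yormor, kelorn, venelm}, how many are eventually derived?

5

Using Recipe 3, norbel and xelorn make venelm.
Using Recipe 5, norbel and xelorn make fenlio.
Using Recipe 8, norbel, xelorn, and fenlio make yormor.
Using Recipe 6, fenlio makes kelorn.
yormor + kelorn -> irdsyl (Recipe 4).
fenlio: reached.
irdsyl: reached.
nalwex would need fenlio and orbxel (Recipe 7), but orbxel is never obtained.
yormor: reached.
kelorn: reached.
venelm: reached.
Reached: fenlio, irdsyl, yormor, kelorn, and venelm — 5 of the 6.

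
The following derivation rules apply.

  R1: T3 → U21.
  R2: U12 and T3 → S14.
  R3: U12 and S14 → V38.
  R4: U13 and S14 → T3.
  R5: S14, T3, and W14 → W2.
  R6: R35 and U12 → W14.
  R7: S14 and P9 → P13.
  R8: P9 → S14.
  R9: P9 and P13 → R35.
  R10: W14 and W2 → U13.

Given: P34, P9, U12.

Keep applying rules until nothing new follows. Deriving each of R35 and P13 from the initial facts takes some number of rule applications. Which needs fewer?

P13: From P9, R8 gives S14. From S14 and P9, R7 gives P13. [2 rule applications]
R35: P9 holds, so S14 follows (R8). S14 and P9 hold, so P13 follows (R7). P9 and P13 hold, so R35 follows (R9). [3 rule applications]
P13 needs fewer.

P13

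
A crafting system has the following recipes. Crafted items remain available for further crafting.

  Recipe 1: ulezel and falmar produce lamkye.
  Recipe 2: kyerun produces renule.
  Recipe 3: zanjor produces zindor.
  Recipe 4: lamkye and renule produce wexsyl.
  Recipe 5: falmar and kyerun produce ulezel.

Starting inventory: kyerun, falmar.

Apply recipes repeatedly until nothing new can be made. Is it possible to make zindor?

No

zindor would need zanjor (Recipe 3), but zanjor is never obtained.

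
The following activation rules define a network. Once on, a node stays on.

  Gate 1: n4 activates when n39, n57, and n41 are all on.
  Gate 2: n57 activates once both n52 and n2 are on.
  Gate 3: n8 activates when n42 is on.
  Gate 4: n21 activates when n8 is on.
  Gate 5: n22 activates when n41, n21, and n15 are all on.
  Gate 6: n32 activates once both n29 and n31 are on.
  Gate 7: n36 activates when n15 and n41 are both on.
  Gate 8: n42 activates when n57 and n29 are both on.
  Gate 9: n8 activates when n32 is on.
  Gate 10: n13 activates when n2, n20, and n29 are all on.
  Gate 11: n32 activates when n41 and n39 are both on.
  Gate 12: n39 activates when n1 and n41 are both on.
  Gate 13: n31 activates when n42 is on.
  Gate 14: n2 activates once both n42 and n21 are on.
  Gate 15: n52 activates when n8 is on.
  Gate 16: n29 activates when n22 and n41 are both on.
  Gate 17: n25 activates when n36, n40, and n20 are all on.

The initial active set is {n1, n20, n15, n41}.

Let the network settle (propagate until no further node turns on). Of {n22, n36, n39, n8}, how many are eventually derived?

4

Gate 7: n15 and n41 on → n36 on.
Gate 12: n1 and n41 on → n39 on.
Gate 11: n41 and n39 on → n32 on.
Gate 9: n32 on → n8 on.
n8 is on, so n21 activates (Gate 4).
Gate 5: n41, n21, and n15 on → n22 on.
n22: reached.
n36: reached.
n39: reached.
n8: reached.
All 4 are reached.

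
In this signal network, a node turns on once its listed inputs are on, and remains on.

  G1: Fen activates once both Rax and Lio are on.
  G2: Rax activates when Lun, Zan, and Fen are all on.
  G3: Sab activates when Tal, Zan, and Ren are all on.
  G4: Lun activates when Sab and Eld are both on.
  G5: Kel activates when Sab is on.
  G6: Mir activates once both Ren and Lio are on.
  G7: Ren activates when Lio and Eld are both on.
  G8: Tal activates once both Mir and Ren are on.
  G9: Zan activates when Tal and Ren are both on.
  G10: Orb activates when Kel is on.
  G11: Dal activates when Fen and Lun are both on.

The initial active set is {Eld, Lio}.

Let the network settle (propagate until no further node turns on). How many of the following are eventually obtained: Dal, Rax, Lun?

G7: Lio and Eld on → Ren on.
Ren and Lio are on, so Mir activates (G6).
G8: Mir and Ren on → Tal on.
Tal and Ren are on, so Zan activates (G9).
G3: Tal, Zan, and Ren on → Sab on.
G4: Sab and Eld on → Lun on.
Dal would need Fen and Lun (G11), but Fen never turns on.
Rax would need Lun, Zan, and Fen (G2), but Fen never turns on.
Lun: reached.
Reached: Lun — 1 of the 3.

1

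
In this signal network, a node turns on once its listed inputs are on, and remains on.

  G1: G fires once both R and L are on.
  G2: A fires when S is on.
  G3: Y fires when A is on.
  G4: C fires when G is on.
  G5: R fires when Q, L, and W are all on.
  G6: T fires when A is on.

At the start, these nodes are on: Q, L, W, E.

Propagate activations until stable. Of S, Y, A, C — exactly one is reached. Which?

Q, L, and W are on, so R fires (G5).
R and L are on, so G fires (G1).
G is on, so C fires (G4).
Y would need A (G3), but A never turns on. A would need S (G2), but S never turns on. No rule produces S, and it is not given.

C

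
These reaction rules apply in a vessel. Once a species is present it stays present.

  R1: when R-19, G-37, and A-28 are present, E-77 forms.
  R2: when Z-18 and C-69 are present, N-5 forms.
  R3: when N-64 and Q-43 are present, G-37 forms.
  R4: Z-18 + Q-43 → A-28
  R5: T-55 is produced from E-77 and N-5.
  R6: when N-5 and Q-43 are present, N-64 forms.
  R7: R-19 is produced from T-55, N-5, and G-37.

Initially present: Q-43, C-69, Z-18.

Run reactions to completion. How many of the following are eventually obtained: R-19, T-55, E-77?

0

R-19 would need T-55, N-5, and G-37 (R7), but T-55 never forms.
T-55 would need E-77 and N-5 (R5), but E-77 never forms.
E-77 would need R-19, G-37, and A-28 (R1), but R-19 never forms.
None of the 3 are reached.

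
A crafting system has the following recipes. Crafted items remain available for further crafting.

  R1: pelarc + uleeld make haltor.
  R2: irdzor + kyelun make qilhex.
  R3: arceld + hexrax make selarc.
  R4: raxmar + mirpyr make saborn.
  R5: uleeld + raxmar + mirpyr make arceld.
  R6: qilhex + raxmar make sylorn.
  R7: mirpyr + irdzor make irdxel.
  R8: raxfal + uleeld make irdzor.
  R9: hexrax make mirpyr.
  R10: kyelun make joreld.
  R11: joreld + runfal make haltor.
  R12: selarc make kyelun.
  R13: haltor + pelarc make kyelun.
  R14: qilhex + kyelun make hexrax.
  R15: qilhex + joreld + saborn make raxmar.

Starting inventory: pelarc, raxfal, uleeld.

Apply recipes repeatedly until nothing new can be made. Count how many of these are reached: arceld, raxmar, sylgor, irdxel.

1

Using R1, pelarc and uleeld make haltor.
Using R8, raxfal and uleeld make irdzor.
haltor + pelarc → kyelun (R13).
irdzor + kyelun → qilhex (R2).
Using R14, qilhex and kyelun make hexrax.
hexrax → mirpyr (R9).
mirpyr + irdzor → irdxel (R7).
arceld would need uleeld, raxmar, and mirpyr (R5), but raxmar is never obtained.
raxmar would need qilhex, joreld, and saborn (R15), but saborn is never obtained.
No rule produces sylgor, and it is not given.
irdxel: reached.
Reached: irdxel — 1 of the 4.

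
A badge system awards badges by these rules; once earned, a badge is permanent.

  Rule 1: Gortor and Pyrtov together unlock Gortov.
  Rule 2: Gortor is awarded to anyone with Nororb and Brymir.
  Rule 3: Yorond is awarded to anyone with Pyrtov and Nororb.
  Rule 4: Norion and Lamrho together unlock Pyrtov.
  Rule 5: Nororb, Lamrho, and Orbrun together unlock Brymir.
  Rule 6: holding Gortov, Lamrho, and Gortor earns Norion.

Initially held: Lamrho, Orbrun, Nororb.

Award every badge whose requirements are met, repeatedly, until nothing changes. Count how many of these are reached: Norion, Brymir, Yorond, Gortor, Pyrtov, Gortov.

2

With Nororb, Lamrho, and Orbrun, Brymir is earned (Rule 5).
With Nororb and Brymir, Gortor is earned (Rule 2).
Norion would need Gortov, Lamrho, and Gortor (Rule 6), but Gortov is never earned.
Brymir: reached.
Yorond would need Pyrtov and Nororb (Rule 3), but Pyrtov is never earned.
Gortor: reached.
Pyrtov would need Norion and Lamrho (Rule 4), but Norion is never earned.
Gortov would need Gortor and Pyrtov (Rule 1), but Pyrtov is never earned.
Reached: Brymir and Gortor — 2 of the 6.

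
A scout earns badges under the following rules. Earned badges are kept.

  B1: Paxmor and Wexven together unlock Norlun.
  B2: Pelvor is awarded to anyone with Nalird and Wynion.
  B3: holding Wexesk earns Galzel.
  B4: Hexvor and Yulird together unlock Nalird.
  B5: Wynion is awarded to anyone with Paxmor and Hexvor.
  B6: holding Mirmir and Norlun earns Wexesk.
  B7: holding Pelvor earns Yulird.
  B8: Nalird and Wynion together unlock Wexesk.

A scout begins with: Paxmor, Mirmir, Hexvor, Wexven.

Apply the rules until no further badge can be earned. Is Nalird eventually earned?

No

Nalird would need Hexvor and Yulird (B4), but Yulird is never earned.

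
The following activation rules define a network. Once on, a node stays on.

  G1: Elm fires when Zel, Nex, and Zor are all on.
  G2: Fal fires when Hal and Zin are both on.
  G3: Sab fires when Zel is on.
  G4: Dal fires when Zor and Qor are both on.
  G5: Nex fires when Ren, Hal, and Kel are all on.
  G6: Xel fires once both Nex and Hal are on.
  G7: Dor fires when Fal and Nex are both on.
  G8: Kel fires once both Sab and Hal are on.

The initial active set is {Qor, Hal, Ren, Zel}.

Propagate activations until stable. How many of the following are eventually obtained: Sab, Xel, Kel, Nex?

4

G3: Zel on → Sab on.
Sab and Hal are on, so Kel fires (G8).
Ren, Hal, and Kel are on, so Nex fires (G5).
G6: Nex and Hal on → Xel on.
Sab: reached.
Xel: reached.
Kel: reached.
Nex: reached.
All 4 are reached.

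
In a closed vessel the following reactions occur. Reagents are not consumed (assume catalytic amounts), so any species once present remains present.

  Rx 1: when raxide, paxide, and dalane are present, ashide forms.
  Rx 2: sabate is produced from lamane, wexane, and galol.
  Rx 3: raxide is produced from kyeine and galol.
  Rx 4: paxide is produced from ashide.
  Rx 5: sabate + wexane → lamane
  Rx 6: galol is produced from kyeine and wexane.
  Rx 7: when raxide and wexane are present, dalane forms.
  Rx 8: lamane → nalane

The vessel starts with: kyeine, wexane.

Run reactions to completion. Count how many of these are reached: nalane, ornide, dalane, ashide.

kyeine and wexane present → galol forms (Rx 6).
kyeine and galol present → raxide forms (Rx 3).
raxide and wexane present → dalane forms (Rx 7).
nalane would need lamane (Rx 8), but lamane never forms.
No rule produces ornide, and it is not given.
dalane: reached.
ashide would need raxide, paxide, and dalane (Rx 1), but paxide never forms.
Reached: dalane — 1 of the 4.

1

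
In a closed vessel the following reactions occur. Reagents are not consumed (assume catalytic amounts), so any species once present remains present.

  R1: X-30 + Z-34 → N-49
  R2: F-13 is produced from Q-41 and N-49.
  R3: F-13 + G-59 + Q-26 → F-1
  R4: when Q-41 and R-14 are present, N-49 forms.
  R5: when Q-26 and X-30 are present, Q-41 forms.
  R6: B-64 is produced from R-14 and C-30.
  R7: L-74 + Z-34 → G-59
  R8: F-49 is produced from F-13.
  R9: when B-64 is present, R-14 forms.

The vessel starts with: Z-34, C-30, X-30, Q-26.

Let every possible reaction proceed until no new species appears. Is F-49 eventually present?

X-30 and Z-34 present → N-49 forms (R1).
Q-26 and X-30 present → Q-41 forms (R5).
Q-41 and N-49 present → F-13 forms (R2).
F-13 present → F-49 forms (R8).

Yes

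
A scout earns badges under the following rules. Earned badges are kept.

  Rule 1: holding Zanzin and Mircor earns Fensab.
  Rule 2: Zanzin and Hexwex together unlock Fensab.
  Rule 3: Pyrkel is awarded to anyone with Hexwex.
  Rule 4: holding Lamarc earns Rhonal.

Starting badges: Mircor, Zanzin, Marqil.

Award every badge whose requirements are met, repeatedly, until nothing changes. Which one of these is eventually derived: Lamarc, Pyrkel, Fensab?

Fensab

With Zanzin and Mircor, Fensab is earned (Rule 1).
No rule produces Lamarc, and it is not given. Pyrkel would need Hexwex (Rule 3), but Hexwex is never earned.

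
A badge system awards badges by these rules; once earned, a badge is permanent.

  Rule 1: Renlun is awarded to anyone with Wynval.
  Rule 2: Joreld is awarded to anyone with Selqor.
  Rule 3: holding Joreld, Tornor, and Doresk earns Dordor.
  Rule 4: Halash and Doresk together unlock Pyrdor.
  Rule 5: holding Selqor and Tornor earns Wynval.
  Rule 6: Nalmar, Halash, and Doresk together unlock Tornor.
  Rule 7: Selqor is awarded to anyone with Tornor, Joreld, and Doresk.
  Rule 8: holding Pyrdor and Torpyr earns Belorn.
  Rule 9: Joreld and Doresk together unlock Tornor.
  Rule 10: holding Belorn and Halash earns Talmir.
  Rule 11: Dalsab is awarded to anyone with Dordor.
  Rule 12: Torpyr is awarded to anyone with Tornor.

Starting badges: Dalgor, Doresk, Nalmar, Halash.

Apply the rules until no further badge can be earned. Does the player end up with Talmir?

Yes

With Nalmar, Halash, and Doresk, Tornor is earned (Rule 6).
With Halash and Doresk, Pyrdor is earned (Rule 4).
With Tornor, Torpyr is earned (Rule 12).
With Pyrdor and Torpyr, Belorn is earned (Rule 8).
With Belorn and Halash, Talmir is earned (Rule 10).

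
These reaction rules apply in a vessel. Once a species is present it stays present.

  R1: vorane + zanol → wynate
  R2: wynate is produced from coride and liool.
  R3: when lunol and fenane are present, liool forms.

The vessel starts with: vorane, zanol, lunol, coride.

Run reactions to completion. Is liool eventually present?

No

liool would need lunol and fenane (R3), but fenane never forms.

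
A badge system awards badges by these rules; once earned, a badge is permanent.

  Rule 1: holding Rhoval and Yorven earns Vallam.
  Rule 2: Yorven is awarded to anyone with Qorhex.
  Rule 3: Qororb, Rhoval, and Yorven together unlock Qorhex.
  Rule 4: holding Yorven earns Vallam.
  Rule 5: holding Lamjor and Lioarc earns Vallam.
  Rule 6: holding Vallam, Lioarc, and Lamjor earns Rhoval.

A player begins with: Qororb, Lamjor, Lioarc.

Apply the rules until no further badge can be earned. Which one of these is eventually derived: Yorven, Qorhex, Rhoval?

Rhoval

With Lamjor and Lioarc, Vallam is earned (Rule 5).
With Vallam, Lioarc, and Lamjor, Rhoval is earned (Rule 6).
Qorhex would need Qororb, Rhoval, and Yorven (Rule 3), but Yorven is never earned. Yorven would need Qorhex (Rule 2), but Qorhex is never earned.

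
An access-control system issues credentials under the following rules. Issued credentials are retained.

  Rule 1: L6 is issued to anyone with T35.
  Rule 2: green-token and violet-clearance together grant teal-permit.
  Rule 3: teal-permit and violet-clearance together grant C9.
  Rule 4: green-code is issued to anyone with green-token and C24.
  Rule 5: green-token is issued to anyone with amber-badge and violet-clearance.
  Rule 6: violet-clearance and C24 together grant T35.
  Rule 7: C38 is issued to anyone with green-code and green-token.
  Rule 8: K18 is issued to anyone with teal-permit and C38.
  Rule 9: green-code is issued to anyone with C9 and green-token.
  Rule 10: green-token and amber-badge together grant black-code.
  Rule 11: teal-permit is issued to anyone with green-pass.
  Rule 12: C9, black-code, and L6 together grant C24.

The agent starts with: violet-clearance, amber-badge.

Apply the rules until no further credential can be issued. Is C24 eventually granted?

C24 would need C9, black-code, and L6 (Rule 12), but L6 is never granted.

No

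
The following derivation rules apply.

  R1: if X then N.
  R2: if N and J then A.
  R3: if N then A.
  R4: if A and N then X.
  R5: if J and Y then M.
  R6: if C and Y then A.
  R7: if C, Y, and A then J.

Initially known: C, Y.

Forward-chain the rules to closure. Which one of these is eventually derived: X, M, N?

M

C and Y hold, so A follows (R6).
C, Y, and A hold, so J follows (R7).
J and Y hold, so M follows (R5).
X would need A and N (R4), but N is never established. N would need X (R1), but X is never established.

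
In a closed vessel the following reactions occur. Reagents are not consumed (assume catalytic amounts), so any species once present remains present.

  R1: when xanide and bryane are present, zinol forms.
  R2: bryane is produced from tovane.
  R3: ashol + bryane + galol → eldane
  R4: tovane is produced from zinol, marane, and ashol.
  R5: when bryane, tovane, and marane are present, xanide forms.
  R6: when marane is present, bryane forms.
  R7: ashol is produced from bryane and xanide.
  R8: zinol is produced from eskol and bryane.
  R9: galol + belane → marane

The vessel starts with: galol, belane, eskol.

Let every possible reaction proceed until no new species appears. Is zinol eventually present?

galol and belane present → marane forms (R9).
marane present → bryane forms (R6).
eskol and bryane present → zinol forms (R8).

Yes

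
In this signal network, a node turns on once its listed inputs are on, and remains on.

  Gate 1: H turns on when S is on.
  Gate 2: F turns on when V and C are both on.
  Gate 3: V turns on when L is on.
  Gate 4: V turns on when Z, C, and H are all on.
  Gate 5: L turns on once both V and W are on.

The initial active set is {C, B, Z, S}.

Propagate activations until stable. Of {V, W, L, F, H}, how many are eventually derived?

3

S is on, so H turns on (Gate 1).
Gate 4: Z, C, and H on → V on.
Gate 2: V and C on → F on.
V: reached.
No rule produces W, and it is not given.
L would need V and W (Gate 5), but W never turns on.
F: reached.
H: reached.
Reached: V, F, and H — 3 of the 5.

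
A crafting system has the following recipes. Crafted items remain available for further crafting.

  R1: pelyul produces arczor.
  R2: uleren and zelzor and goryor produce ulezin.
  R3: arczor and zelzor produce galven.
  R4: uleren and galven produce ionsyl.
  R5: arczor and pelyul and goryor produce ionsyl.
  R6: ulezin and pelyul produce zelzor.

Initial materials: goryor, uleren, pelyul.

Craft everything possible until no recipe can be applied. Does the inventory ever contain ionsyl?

Yes

pelyul → arczor (R1).
arczor and pelyul and goryor → ionsyl (R5).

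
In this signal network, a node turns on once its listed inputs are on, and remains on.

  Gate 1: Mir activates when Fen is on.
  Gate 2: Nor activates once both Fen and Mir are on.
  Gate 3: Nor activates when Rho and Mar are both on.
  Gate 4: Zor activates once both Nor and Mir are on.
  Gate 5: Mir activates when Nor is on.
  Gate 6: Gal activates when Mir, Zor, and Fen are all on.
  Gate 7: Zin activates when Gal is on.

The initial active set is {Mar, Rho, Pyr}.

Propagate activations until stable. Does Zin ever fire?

Zin would need Gal (Gate 7), but Gal never turns on.

No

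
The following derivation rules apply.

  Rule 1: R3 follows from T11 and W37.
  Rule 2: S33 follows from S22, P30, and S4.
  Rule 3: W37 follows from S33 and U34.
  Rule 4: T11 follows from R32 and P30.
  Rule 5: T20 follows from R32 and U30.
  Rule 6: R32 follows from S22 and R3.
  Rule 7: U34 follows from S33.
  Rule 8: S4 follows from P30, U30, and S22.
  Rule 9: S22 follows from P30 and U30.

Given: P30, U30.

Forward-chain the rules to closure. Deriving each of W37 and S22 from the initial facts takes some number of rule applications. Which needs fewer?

S22: P30 and U30 hold, so S22 follows (Rule 9). [1 rule application]
W37: From P30 and U30, Rule 9 gives S22. P30, U30, and S22 hold, so S4 follows (Rule 8). From S22, P30, and S4, Rule 2 gives S33. S33 holds, so U34 follows (Rule 7). S33 and U34 hold, so W37 follows (Rule 3). [5 rule applications]
S22 needs fewer.

S22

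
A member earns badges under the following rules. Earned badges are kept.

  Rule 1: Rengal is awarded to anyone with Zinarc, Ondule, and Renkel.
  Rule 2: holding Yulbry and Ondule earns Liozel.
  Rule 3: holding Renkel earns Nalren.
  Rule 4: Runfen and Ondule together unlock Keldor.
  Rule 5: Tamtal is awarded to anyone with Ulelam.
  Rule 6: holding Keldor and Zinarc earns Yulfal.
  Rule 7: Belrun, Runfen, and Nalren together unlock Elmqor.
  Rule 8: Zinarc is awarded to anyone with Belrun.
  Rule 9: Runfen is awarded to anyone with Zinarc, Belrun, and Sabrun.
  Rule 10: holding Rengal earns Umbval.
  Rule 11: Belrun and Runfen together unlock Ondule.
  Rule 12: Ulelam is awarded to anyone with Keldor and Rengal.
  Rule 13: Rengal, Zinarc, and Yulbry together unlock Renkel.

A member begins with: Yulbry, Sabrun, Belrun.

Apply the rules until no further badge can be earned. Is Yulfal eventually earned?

With Belrun, Zinarc is earned (Rule 8).
With Zinarc, Belrun, and Sabrun, Runfen is earned (Rule 9).
With Belrun and Runfen, Ondule is earned (Rule 11).
With Runfen and Ondule, Keldor is earned (Rule 4).
With Keldor and Zinarc, Yulfal is earned (Rule 6).

Yes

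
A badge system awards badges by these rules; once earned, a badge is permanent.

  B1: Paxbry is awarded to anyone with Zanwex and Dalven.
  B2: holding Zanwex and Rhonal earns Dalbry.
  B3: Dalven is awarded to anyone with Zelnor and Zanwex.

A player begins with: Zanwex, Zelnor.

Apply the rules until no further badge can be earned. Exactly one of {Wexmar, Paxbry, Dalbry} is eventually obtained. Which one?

With Zelnor and Zanwex, Dalven is earned (B3).
With Zanwex and Dalven, Paxbry is earned (B1).
No rule produces Wexmar, and it is not given. Dalbry would need Zanwex and Rhonal (B2), but Rhonal is never earned.

Paxbry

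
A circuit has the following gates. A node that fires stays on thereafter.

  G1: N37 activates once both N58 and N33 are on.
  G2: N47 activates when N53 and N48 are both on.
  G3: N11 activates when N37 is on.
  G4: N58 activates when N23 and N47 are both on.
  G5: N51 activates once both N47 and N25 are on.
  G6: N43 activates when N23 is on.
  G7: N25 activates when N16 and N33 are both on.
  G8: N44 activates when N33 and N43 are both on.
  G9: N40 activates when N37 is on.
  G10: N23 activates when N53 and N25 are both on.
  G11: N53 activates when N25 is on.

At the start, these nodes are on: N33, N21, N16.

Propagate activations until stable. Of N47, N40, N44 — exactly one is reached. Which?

N44

G7: N16 and N33 on → N25 on.
N25 is on, so N53 activates (G11).
G10: N53 and N25 on → N23 on.
G6: N23 on → N43 on.
N33 and N43 are on, so N44 activates (G8).
N47 would need N53 and N48 (G2), but N48 never turns on. N40 would need N37 (G9), but N37 never turns on.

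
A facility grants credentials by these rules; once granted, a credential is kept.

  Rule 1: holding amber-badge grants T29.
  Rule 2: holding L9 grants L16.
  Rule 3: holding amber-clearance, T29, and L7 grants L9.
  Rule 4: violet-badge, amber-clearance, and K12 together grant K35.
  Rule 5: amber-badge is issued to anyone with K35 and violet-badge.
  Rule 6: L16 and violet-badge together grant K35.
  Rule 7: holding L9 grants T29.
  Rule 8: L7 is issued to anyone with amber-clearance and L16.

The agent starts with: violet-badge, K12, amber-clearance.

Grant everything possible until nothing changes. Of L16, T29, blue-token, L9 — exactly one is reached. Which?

Holding violet-badge, amber-clearance, and K12 grants K35 (Rule 4).
Holding K35 and violet-badge grants amber-badge (Rule 5).
Holding amber-badge grants T29 (Rule 1).
L16 would need L9 (Rule 2), but L9 is never granted. L9 would need amber-clearance, T29, and L7 (Rule 3), but L7 is never granted. No rule produces blue-token, and it is not given.

T29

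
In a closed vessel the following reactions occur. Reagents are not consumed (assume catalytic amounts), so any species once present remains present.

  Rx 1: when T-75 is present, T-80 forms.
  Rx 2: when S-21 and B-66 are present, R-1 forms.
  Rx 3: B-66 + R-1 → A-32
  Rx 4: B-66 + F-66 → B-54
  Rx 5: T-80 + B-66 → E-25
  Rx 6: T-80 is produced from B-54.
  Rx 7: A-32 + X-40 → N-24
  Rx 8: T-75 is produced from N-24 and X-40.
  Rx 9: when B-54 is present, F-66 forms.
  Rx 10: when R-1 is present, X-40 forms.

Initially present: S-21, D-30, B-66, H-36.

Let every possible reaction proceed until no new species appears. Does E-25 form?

S-21 and B-66 present → R-1 forms (Rx 2).
B-66 and R-1 present → A-32 forms (Rx 3).
R-1 present → X-40 forms (Rx 10).
A-32 and X-40 present → N-24 forms (Rx 7).
N-24 and X-40 present → T-75 forms (Rx 8).
T-75 present → T-80 forms (Rx 1).
T-80 and B-66 present → E-25 forms (Rx 5).

Yes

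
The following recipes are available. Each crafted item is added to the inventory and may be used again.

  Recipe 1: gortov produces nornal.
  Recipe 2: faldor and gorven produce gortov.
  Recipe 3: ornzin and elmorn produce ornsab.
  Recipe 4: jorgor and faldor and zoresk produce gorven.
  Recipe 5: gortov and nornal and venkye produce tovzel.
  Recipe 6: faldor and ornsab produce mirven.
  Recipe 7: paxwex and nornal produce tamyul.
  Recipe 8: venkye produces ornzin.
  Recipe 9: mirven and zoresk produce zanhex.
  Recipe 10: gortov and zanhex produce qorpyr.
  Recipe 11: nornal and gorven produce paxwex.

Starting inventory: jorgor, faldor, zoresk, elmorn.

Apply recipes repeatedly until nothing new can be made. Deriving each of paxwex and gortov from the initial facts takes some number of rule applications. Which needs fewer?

gortov

gortov: Using Recipe 4, jorgor, faldor, and zoresk make gorven. faldor and gorven → gortov (Recipe 2). [2 rule applications]
paxwex: jorgor and faldor and zoresk → gorven (Recipe 4). faldor and gorven → gortov (Recipe 2). gortov → nornal (Recipe 1). Using Recipe 11, nornal and gorven make paxwex. [4 rule applications]
gortov needs fewer.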